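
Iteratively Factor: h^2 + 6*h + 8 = (h + 2)*(h + 4)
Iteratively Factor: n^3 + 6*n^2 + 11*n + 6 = (n + 2)*(n^2 + 4*n + 3) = (n + 2)*(n + 3)*(n + 1)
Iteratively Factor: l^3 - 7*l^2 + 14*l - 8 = (l - 2)*(l^2 - 5*l + 4) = (l - 2)*(l - 1)*(l - 4)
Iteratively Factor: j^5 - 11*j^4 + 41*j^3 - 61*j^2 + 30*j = (j - 1)*(j^4 - 10*j^3 + 31*j^2 - 30*j) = (j - 2)*(j - 1)*(j^3 - 8*j^2 + 15*j) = (j - 5)*(j - 2)*(j - 1)*(j^2 - 3*j) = (j - 5)*(j - 3)*(j - 2)*(j - 1)*(j)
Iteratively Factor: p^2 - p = (p - 1)*(p)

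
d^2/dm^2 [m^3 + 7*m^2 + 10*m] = 6*m + 14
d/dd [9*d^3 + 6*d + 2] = 27*d^2 + 6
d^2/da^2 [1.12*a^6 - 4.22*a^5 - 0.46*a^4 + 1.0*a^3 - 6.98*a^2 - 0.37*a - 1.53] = 33.6*a^4 - 84.4*a^3 - 5.52*a^2 + 6.0*a - 13.96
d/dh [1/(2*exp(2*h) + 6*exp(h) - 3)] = (-4*exp(h) - 6)*exp(h)/(2*exp(2*h) + 6*exp(h) - 3)^2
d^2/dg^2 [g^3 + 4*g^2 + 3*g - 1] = 6*g + 8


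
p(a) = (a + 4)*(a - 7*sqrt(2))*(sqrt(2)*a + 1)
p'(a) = sqrt(2)*(a + 4)*(a - 7*sqrt(2)) + (a + 4)*(sqrt(2)*a + 1) + (a - 7*sqrt(2))*(sqrt(2)*a + 1)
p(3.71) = -298.10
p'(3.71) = -57.99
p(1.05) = -111.05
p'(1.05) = -72.64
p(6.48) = -364.24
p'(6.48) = 21.08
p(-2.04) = 44.11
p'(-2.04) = -14.28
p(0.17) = -50.33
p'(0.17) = -64.27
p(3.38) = -278.10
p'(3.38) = -63.07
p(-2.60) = 46.84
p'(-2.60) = 4.97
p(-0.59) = -5.92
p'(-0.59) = -51.76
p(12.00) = 603.96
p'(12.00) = 372.81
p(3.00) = -253.20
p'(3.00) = -67.77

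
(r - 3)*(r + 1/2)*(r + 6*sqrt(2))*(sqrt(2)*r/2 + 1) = sqrt(2)*r^4/2 - 5*sqrt(2)*r^3/4 + 7*r^3 - 35*r^2/2 + 21*sqrt(2)*r^2/4 - 15*sqrt(2)*r - 21*r/2 - 9*sqrt(2)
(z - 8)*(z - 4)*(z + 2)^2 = z^4 - 8*z^3 - 12*z^2 + 80*z + 128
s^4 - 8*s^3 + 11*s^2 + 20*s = s*(s - 5)*(s - 4)*(s + 1)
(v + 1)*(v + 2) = v^2 + 3*v + 2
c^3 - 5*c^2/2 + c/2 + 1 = (c - 2)*(c - 1)*(c + 1/2)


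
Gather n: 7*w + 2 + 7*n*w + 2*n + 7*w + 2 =n*(7*w + 2) + 14*w + 4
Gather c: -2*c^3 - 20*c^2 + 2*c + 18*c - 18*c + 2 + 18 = -2*c^3 - 20*c^2 + 2*c + 20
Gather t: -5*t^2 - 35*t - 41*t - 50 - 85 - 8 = -5*t^2 - 76*t - 143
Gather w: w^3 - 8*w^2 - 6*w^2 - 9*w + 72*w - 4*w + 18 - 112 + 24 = w^3 - 14*w^2 + 59*w - 70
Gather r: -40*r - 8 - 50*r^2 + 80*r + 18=-50*r^2 + 40*r + 10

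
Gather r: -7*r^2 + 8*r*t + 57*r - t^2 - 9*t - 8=-7*r^2 + r*(8*t + 57) - t^2 - 9*t - 8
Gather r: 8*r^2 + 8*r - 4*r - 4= 8*r^2 + 4*r - 4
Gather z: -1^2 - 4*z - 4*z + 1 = -8*z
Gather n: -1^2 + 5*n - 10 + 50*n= 55*n - 11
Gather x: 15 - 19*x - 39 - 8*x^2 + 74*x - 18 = -8*x^2 + 55*x - 42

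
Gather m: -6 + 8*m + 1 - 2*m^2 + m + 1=-2*m^2 + 9*m - 4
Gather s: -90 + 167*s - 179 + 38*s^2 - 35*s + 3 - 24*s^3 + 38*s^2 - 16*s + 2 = -24*s^3 + 76*s^2 + 116*s - 264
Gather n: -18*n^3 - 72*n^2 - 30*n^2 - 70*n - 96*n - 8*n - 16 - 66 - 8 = -18*n^3 - 102*n^2 - 174*n - 90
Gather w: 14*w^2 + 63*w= 14*w^2 + 63*w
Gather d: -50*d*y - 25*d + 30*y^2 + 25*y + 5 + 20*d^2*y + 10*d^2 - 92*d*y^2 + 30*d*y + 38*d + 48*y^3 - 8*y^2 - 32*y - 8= d^2*(20*y + 10) + d*(-92*y^2 - 20*y + 13) + 48*y^3 + 22*y^2 - 7*y - 3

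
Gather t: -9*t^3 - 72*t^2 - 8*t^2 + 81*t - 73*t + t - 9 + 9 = -9*t^3 - 80*t^2 + 9*t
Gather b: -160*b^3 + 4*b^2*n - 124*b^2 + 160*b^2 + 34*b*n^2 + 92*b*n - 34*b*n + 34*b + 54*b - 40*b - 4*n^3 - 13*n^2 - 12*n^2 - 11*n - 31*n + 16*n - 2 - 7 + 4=-160*b^3 + b^2*(4*n + 36) + b*(34*n^2 + 58*n + 48) - 4*n^3 - 25*n^2 - 26*n - 5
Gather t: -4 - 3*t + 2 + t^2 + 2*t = t^2 - t - 2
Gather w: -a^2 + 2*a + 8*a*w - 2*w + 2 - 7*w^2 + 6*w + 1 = -a^2 + 2*a - 7*w^2 + w*(8*a + 4) + 3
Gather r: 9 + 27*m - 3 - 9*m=18*m + 6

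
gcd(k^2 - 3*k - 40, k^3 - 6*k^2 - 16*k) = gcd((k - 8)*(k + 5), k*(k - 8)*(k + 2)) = k - 8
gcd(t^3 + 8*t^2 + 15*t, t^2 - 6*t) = t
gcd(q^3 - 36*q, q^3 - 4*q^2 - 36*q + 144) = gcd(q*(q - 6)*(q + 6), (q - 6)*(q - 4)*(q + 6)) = q^2 - 36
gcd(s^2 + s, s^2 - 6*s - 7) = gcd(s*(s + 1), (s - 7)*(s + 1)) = s + 1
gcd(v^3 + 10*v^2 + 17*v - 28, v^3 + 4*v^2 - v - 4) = v^2 + 3*v - 4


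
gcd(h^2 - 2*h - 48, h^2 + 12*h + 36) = h + 6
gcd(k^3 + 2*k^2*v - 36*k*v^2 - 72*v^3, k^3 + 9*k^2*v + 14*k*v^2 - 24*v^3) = k + 6*v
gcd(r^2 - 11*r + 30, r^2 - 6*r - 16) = 1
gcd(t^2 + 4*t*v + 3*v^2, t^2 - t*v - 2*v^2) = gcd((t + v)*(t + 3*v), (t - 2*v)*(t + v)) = t + v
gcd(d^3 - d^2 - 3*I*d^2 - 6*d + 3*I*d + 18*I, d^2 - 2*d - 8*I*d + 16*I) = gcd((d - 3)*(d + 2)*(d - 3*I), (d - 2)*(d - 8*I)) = 1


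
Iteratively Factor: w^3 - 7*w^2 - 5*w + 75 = (w - 5)*(w^2 - 2*w - 15) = (w - 5)^2*(w + 3)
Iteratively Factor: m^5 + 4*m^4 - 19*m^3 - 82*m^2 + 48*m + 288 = (m + 3)*(m^4 + m^3 - 22*m^2 - 16*m + 96) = (m + 3)^2*(m^3 - 2*m^2 - 16*m + 32) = (m + 3)^2*(m + 4)*(m^2 - 6*m + 8) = (m - 4)*(m + 3)^2*(m + 4)*(m - 2)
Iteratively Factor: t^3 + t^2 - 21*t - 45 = (t + 3)*(t^2 - 2*t - 15) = (t - 5)*(t + 3)*(t + 3)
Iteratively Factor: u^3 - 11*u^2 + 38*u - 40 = (u - 2)*(u^2 - 9*u + 20) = (u - 5)*(u - 2)*(u - 4)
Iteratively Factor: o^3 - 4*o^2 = (o)*(o^2 - 4*o) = o^2*(o - 4)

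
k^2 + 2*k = k*(k + 2)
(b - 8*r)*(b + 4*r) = b^2 - 4*b*r - 32*r^2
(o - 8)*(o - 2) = o^2 - 10*o + 16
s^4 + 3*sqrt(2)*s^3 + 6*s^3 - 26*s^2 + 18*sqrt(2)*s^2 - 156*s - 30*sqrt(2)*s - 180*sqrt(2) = (s + 6)*(s - 3*sqrt(2))*(s + sqrt(2))*(s + 5*sqrt(2))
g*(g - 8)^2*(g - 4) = g^4 - 20*g^3 + 128*g^2 - 256*g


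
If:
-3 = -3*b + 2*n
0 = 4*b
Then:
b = 0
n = -3/2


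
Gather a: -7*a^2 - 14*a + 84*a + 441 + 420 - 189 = -7*a^2 + 70*a + 672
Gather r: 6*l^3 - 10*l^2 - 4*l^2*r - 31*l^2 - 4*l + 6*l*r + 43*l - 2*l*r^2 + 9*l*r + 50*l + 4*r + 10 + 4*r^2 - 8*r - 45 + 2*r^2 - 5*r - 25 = 6*l^3 - 41*l^2 + 89*l + r^2*(6 - 2*l) + r*(-4*l^2 + 15*l - 9) - 60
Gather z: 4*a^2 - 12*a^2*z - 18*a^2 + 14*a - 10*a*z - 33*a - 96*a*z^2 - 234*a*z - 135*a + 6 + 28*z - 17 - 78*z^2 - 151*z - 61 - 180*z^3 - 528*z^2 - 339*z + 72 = -14*a^2 - 154*a - 180*z^3 + z^2*(-96*a - 606) + z*(-12*a^2 - 244*a - 462)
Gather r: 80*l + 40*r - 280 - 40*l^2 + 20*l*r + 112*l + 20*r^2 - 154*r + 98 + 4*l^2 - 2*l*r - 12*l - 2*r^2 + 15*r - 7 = -36*l^2 + 180*l + 18*r^2 + r*(18*l - 99) - 189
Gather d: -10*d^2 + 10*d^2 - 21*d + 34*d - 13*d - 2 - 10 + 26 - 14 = 0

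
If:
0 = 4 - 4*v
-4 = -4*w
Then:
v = 1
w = 1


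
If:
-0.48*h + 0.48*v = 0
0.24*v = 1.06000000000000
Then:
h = 4.42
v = 4.42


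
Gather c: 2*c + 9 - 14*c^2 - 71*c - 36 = -14*c^2 - 69*c - 27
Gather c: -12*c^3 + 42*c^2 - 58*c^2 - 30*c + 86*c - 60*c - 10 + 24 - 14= -12*c^3 - 16*c^2 - 4*c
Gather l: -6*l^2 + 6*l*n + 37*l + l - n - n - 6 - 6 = -6*l^2 + l*(6*n + 38) - 2*n - 12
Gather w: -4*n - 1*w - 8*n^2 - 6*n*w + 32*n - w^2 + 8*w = -8*n^2 + 28*n - w^2 + w*(7 - 6*n)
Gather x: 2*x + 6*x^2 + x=6*x^2 + 3*x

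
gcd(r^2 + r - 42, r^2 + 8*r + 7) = r + 7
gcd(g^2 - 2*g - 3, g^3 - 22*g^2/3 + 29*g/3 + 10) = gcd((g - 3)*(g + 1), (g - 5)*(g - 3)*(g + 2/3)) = g - 3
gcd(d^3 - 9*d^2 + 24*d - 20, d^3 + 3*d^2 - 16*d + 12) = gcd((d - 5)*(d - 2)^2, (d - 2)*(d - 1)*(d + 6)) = d - 2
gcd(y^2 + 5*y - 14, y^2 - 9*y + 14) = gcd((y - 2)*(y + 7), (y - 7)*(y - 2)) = y - 2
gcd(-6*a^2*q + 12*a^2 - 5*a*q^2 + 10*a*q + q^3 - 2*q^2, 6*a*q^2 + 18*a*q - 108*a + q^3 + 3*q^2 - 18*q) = 1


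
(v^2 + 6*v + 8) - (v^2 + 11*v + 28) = -5*v - 20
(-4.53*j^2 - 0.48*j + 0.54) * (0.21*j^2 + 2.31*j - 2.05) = -0.9513*j^4 - 10.5651*j^3 + 8.2911*j^2 + 2.2314*j - 1.107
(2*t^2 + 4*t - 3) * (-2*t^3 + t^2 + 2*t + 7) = -4*t^5 - 6*t^4 + 14*t^3 + 19*t^2 + 22*t - 21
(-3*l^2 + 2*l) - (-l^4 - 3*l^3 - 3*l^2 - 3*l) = l^4 + 3*l^3 + 5*l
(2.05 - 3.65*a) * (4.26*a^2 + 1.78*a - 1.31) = -15.549*a^3 + 2.236*a^2 + 8.4305*a - 2.6855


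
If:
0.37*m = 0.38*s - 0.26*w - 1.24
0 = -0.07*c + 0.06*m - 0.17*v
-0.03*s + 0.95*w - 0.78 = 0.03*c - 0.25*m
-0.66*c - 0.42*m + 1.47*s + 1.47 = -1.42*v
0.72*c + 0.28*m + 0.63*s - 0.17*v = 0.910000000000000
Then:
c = 1.73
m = -4.02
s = 0.68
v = -2.13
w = 1.96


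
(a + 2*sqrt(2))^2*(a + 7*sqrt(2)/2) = a^3 + 15*sqrt(2)*a^2/2 + 36*a + 28*sqrt(2)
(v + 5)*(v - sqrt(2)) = v^2 - sqrt(2)*v + 5*v - 5*sqrt(2)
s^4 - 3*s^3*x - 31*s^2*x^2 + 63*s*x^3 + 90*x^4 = (s - 6*x)*(s - 3*x)*(s + x)*(s + 5*x)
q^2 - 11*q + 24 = (q - 8)*(q - 3)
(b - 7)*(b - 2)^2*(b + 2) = b^4 - 9*b^3 + 10*b^2 + 36*b - 56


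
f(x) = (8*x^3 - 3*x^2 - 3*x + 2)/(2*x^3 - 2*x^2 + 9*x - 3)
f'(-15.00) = -0.02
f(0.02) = -0.69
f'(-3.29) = -0.51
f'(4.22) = 0.29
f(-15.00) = 3.77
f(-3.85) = 2.69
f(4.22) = 3.59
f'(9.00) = 0.02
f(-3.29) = 2.43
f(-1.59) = 1.08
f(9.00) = 4.05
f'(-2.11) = -0.91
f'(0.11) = -1.78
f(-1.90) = 1.41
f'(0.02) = -1.07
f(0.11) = -0.81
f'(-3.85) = -0.39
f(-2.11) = 1.61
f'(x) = (-6*x^2 + 4*x - 9)*(8*x^3 - 3*x^2 - 3*x + 2)/(2*x^3 - 2*x^2 + 9*x - 3)^2 + (24*x^2 - 6*x - 3)/(2*x^3 - 2*x^2 + 9*x - 3)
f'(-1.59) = -1.12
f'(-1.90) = -1.00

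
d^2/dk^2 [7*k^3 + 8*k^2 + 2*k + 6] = 42*k + 16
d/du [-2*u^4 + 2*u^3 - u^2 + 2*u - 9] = -8*u^3 + 6*u^2 - 2*u + 2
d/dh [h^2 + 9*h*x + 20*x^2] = 2*h + 9*x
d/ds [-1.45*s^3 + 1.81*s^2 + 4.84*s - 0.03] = -4.35*s^2 + 3.62*s + 4.84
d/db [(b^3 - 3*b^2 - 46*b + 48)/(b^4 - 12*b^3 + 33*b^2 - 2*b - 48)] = (-b^4 - 10*b^3 + 39*b^2 - 36*b + 36)/(b^6 - 8*b^5 + 18*b^4 + 4*b^3 - 47*b^2 + 12*b + 36)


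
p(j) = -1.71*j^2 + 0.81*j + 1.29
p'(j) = 0.81 - 3.42*j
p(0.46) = 1.30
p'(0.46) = -0.76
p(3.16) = -13.23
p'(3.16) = -10.00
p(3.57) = -17.61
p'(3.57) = -11.40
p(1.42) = -1.01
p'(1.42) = -4.05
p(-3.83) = -26.90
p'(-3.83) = 13.91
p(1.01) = 0.36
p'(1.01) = -2.64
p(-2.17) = -8.52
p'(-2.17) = 8.23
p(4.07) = -23.74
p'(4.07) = -13.11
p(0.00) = 1.29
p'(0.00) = 0.81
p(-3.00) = -16.53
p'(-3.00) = 11.07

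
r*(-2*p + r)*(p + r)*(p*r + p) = -2*p^3*r^2 - 2*p^3*r - p^2*r^3 - p^2*r^2 + p*r^4 + p*r^3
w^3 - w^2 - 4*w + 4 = (w - 2)*(w - 1)*(w + 2)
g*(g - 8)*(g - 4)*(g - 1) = g^4 - 13*g^3 + 44*g^2 - 32*g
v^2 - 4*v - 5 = (v - 5)*(v + 1)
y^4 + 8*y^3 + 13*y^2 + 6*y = y*(y + 1)^2*(y + 6)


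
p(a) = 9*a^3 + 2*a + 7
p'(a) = 27*a^2 + 2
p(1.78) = 61.32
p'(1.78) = 87.55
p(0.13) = 7.28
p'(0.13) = 2.46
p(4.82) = 1024.46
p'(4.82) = 629.27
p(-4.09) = -616.94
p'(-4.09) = 453.66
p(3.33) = 345.99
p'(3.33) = 301.40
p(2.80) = 210.17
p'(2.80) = 213.68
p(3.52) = 406.57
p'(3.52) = 336.54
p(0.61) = 10.26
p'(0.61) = 12.05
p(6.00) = 1963.00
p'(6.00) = 974.00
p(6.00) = 1963.00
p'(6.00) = 974.00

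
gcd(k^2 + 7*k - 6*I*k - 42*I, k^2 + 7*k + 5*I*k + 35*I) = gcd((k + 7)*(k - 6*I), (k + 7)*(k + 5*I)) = k + 7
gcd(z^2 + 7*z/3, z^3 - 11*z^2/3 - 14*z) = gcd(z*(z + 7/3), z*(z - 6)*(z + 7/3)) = z^2 + 7*z/3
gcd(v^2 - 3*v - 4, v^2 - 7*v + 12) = v - 4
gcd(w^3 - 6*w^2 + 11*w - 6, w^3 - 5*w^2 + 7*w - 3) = w^2 - 4*w + 3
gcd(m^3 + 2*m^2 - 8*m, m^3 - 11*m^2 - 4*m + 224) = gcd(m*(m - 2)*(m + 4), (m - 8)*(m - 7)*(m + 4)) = m + 4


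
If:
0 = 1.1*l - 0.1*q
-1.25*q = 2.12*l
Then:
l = 0.00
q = 0.00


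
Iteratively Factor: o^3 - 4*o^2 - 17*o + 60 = (o - 5)*(o^2 + o - 12) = (o - 5)*(o + 4)*(o - 3)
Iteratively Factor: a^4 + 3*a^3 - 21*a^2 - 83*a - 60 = (a + 1)*(a^3 + 2*a^2 - 23*a - 60) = (a + 1)*(a + 3)*(a^2 - a - 20) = (a - 5)*(a + 1)*(a + 3)*(a + 4)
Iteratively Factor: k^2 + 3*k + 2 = (k + 2)*(k + 1)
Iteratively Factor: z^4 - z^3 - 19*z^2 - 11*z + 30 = (z - 5)*(z^3 + 4*z^2 + z - 6) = (z - 5)*(z + 2)*(z^2 + 2*z - 3) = (z - 5)*(z - 1)*(z + 2)*(z + 3)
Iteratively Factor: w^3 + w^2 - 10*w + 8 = (w - 2)*(w^2 + 3*w - 4) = (w - 2)*(w + 4)*(w - 1)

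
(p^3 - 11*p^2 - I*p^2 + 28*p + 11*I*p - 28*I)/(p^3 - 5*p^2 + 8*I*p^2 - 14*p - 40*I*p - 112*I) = (p^2 + p*(-4 - I) + 4*I)/(p^2 + p*(2 + 8*I) + 16*I)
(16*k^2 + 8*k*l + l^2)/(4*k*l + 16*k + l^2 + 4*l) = (4*k + l)/(l + 4)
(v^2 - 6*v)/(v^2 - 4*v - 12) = v/(v + 2)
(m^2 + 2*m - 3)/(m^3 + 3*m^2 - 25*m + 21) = (m + 3)/(m^2 + 4*m - 21)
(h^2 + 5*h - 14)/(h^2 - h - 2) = (h + 7)/(h + 1)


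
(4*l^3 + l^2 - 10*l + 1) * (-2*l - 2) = -8*l^4 - 10*l^3 + 18*l^2 + 18*l - 2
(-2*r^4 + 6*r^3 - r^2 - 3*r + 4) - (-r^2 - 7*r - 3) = -2*r^4 + 6*r^3 + 4*r + 7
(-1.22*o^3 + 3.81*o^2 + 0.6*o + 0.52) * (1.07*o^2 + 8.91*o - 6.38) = -1.3054*o^5 - 6.7935*o^4 + 42.3727*o^3 - 18.4054*o^2 + 0.805200000000001*o - 3.3176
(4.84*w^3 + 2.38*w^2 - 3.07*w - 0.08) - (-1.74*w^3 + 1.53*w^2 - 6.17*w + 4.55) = 6.58*w^3 + 0.85*w^2 + 3.1*w - 4.63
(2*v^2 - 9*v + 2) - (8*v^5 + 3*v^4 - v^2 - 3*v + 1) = -8*v^5 - 3*v^4 + 3*v^2 - 6*v + 1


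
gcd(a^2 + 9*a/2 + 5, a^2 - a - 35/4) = a + 5/2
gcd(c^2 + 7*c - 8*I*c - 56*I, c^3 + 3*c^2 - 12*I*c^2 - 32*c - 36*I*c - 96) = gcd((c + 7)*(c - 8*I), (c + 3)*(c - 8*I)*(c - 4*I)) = c - 8*I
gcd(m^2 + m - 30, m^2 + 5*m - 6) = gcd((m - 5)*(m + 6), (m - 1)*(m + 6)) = m + 6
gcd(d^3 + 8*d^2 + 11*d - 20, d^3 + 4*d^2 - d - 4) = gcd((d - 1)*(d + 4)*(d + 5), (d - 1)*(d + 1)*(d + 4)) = d^2 + 3*d - 4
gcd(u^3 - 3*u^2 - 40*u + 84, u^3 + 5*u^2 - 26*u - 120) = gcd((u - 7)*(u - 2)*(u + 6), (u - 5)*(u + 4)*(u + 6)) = u + 6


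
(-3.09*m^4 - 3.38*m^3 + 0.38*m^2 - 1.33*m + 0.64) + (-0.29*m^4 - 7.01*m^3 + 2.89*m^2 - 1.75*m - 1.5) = -3.38*m^4 - 10.39*m^3 + 3.27*m^2 - 3.08*m - 0.86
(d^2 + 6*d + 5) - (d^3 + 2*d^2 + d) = -d^3 - d^2 + 5*d + 5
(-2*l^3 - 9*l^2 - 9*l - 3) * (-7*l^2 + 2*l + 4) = 14*l^5 + 59*l^4 + 37*l^3 - 33*l^2 - 42*l - 12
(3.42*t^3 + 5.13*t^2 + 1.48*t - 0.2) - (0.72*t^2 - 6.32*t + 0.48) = 3.42*t^3 + 4.41*t^2 + 7.8*t - 0.68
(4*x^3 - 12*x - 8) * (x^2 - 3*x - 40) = 4*x^5 - 12*x^4 - 172*x^3 + 28*x^2 + 504*x + 320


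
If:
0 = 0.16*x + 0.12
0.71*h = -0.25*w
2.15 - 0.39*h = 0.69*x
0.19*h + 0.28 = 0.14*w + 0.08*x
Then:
No Solution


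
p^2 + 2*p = p*(p + 2)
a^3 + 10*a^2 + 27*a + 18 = (a + 1)*(a + 3)*(a + 6)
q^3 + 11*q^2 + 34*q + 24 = (q + 1)*(q + 4)*(q + 6)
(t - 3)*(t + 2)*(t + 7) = t^3 + 6*t^2 - 13*t - 42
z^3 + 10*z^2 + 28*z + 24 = (z + 2)^2*(z + 6)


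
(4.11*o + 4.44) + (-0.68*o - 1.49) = 3.43*o + 2.95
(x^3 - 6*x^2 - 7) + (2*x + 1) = x^3 - 6*x^2 + 2*x - 6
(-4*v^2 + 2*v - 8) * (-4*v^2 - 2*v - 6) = 16*v^4 + 52*v^2 + 4*v + 48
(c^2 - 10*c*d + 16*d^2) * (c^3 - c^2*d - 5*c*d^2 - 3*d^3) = c^5 - 11*c^4*d + 21*c^3*d^2 + 31*c^2*d^3 - 50*c*d^4 - 48*d^5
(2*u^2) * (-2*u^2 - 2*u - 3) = -4*u^4 - 4*u^3 - 6*u^2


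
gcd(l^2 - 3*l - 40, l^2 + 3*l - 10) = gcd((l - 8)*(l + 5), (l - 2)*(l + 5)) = l + 5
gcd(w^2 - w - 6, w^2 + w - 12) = w - 3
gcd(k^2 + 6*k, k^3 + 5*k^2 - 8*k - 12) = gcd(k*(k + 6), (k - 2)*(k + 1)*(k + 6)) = k + 6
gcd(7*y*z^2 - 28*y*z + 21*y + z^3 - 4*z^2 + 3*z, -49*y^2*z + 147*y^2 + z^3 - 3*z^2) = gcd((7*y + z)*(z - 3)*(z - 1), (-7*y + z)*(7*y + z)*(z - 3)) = 7*y*z - 21*y + z^2 - 3*z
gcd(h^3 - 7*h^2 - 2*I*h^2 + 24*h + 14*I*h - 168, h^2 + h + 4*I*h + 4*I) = h + 4*I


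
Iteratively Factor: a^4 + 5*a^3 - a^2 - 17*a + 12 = (a + 3)*(a^3 + 2*a^2 - 7*a + 4) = (a + 3)*(a + 4)*(a^2 - 2*a + 1) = (a - 1)*(a + 3)*(a + 4)*(a - 1)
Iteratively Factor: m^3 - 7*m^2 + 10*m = (m)*(m^2 - 7*m + 10) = m*(m - 5)*(m - 2)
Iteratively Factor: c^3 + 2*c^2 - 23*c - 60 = (c + 4)*(c^2 - 2*c - 15) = (c - 5)*(c + 4)*(c + 3)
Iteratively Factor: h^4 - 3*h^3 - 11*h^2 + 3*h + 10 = (h + 2)*(h^3 - 5*h^2 - h + 5) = (h + 1)*(h + 2)*(h^2 - 6*h + 5) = (h - 1)*(h + 1)*(h + 2)*(h - 5)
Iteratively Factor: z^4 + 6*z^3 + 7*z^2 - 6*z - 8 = (z - 1)*(z^3 + 7*z^2 + 14*z + 8) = (z - 1)*(z + 1)*(z^2 + 6*z + 8) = (z - 1)*(z + 1)*(z + 4)*(z + 2)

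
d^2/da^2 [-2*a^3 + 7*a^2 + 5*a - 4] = 14 - 12*a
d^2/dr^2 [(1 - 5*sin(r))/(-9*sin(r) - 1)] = 14*(9*sin(r)^2 - sin(r) - 18)/(9*sin(r) + 1)^3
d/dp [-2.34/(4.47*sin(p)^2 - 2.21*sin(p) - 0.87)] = (20.9196*sin(p) - 5.1714)*cos(p)/(-4.47*sin(p)^2 + 2.21*sin(p) + 0.87)^2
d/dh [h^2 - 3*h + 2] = 2*h - 3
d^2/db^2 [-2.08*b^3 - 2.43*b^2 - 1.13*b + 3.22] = -12.48*b - 4.86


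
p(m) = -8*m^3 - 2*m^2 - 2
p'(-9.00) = -1908.00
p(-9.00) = 5668.00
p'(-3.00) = -204.00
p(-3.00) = 196.00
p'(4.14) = -427.91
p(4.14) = -603.94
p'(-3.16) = -227.01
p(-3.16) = 230.46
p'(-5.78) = -778.68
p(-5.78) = 1475.99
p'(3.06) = -236.97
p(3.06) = -249.95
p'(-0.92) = -16.63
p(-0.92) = 2.54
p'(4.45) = -493.06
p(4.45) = -746.57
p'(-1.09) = -24.15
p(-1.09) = 5.98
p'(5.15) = -657.14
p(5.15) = -1147.77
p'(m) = -24*m^2 - 4*m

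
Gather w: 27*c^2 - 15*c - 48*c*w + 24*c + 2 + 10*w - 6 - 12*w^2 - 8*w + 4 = 27*c^2 + 9*c - 12*w^2 + w*(2 - 48*c)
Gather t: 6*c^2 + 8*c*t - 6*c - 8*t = 6*c^2 - 6*c + t*(8*c - 8)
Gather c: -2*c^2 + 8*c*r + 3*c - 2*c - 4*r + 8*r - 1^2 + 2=-2*c^2 + c*(8*r + 1) + 4*r + 1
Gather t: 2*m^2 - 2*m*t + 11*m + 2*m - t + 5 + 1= 2*m^2 + 13*m + t*(-2*m - 1) + 6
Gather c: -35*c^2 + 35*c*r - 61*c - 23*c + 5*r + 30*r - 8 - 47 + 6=-35*c^2 + c*(35*r - 84) + 35*r - 49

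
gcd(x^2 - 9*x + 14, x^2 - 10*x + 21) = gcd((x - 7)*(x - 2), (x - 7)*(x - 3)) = x - 7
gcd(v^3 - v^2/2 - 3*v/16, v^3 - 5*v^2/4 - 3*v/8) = v^2 + v/4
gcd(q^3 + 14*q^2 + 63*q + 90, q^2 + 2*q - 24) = q + 6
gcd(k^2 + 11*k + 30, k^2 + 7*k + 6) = k + 6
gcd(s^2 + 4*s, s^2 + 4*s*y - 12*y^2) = 1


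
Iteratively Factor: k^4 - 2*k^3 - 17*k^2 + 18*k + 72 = (k + 3)*(k^3 - 5*k^2 - 2*k + 24) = (k + 2)*(k + 3)*(k^2 - 7*k + 12) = (k - 4)*(k + 2)*(k + 3)*(k - 3)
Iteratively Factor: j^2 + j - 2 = (j + 2)*(j - 1)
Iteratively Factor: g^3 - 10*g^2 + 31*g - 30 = (g - 2)*(g^2 - 8*g + 15) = (g - 3)*(g - 2)*(g - 5)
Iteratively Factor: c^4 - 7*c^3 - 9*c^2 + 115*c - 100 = (c - 5)*(c^3 - 2*c^2 - 19*c + 20) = (c - 5)^2*(c^2 + 3*c - 4) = (c - 5)^2*(c - 1)*(c + 4)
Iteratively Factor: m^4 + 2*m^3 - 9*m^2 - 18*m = (m + 2)*(m^3 - 9*m) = (m + 2)*(m + 3)*(m^2 - 3*m) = (m - 3)*(m + 2)*(m + 3)*(m)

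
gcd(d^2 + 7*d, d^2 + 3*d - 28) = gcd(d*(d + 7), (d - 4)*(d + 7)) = d + 7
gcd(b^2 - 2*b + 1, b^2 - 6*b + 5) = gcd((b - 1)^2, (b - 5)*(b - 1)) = b - 1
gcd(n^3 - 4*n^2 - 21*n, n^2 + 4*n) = n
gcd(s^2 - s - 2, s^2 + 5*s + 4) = s + 1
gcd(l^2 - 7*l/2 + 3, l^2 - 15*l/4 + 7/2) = l - 2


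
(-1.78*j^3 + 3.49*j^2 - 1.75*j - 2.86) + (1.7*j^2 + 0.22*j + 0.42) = -1.78*j^3 + 5.19*j^2 - 1.53*j - 2.44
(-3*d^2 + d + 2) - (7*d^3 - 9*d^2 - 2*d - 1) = -7*d^3 + 6*d^2 + 3*d + 3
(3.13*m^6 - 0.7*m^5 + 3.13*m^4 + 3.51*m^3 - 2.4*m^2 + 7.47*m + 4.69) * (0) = 0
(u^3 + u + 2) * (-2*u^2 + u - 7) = -2*u^5 + u^4 - 9*u^3 - 3*u^2 - 5*u - 14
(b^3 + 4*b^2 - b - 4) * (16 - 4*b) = -4*b^4 + 68*b^2 - 64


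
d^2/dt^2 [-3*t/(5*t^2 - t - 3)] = 6*(t*(10*t - 1)^2 + (15*t - 1)*(-5*t^2 + t + 3))/(-5*t^2 + t + 3)^3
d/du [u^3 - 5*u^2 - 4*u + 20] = 3*u^2 - 10*u - 4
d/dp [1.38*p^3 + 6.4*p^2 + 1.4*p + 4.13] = 4.14*p^2 + 12.8*p + 1.4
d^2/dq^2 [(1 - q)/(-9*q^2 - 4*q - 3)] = 2*((5 - 27*q)*(9*q^2 + 4*q + 3) + 4*(q - 1)*(9*q + 2)^2)/(9*q^2 + 4*q + 3)^3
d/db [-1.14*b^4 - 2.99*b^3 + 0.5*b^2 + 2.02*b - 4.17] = -4.56*b^3 - 8.97*b^2 + 1.0*b + 2.02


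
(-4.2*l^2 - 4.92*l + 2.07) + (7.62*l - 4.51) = -4.2*l^2 + 2.7*l - 2.44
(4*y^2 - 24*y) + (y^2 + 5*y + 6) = 5*y^2 - 19*y + 6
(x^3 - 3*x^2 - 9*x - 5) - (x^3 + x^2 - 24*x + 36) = -4*x^2 + 15*x - 41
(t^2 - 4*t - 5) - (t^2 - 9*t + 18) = 5*t - 23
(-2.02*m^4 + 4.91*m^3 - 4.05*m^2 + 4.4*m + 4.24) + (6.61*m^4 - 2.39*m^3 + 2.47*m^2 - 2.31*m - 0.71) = 4.59*m^4 + 2.52*m^3 - 1.58*m^2 + 2.09*m + 3.53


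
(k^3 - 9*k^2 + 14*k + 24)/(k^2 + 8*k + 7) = (k^2 - 10*k + 24)/(k + 7)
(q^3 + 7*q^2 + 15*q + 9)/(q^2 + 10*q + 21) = (q^2 + 4*q + 3)/(q + 7)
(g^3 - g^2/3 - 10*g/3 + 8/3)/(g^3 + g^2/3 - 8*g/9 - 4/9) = 3*(3*g^2 + 2*g - 8)/(9*g^2 + 12*g + 4)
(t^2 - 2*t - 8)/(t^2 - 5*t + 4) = (t + 2)/(t - 1)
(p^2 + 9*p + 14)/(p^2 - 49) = (p + 2)/(p - 7)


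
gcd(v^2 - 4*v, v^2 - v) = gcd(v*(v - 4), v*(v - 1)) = v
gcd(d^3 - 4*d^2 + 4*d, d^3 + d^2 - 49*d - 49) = 1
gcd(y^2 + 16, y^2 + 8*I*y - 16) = y + 4*I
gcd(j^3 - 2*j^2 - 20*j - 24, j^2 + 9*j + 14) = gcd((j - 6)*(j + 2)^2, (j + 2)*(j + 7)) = j + 2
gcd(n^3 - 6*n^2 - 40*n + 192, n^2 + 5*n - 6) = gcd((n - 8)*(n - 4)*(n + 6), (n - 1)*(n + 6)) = n + 6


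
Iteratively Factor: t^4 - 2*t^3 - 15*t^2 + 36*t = (t - 3)*(t^3 + t^2 - 12*t) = (t - 3)^2*(t^2 + 4*t) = t*(t - 3)^2*(t + 4)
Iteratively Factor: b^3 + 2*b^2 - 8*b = (b)*(b^2 + 2*b - 8) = b*(b - 2)*(b + 4)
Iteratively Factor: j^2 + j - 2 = (j + 2)*(j - 1)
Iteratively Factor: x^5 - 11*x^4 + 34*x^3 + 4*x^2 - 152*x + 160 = (x - 2)*(x^4 - 9*x^3 + 16*x^2 + 36*x - 80) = (x - 5)*(x - 2)*(x^3 - 4*x^2 - 4*x + 16) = (x - 5)*(x - 4)*(x - 2)*(x^2 - 4) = (x - 5)*(x - 4)*(x - 2)^2*(x + 2)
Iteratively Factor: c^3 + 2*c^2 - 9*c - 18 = (c + 3)*(c^2 - c - 6) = (c + 2)*(c + 3)*(c - 3)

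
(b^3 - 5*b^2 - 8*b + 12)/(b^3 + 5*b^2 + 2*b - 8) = (b - 6)/(b + 4)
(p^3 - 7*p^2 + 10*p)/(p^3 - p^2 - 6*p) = (-p^2 + 7*p - 10)/(-p^2 + p + 6)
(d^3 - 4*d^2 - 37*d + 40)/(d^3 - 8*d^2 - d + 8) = (d + 5)/(d + 1)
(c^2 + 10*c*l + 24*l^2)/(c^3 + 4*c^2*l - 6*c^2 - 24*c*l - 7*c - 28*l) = (c + 6*l)/(c^2 - 6*c - 7)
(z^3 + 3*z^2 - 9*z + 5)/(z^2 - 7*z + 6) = (z^2 + 4*z - 5)/(z - 6)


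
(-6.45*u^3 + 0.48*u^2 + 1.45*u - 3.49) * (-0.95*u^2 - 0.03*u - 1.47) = 6.1275*u^5 - 0.2625*u^4 + 8.0896*u^3 + 2.5664*u^2 - 2.0268*u + 5.1303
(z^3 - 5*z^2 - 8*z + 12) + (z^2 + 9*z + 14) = z^3 - 4*z^2 + z + 26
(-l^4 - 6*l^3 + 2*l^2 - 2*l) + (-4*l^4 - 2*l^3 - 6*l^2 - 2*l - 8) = -5*l^4 - 8*l^3 - 4*l^2 - 4*l - 8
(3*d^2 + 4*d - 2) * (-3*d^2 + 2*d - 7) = -9*d^4 - 6*d^3 - 7*d^2 - 32*d + 14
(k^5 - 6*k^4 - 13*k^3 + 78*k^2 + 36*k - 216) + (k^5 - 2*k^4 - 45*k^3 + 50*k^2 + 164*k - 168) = 2*k^5 - 8*k^4 - 58*k^3 + 128*k^2 + 200*k - 384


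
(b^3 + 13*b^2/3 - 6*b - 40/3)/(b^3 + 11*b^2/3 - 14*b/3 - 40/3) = (3*b^2 + 19*b + 20)/(3*b^2 + 17*b + 20)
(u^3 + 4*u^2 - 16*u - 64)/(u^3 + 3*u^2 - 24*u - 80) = (u - 4)/(u - 5)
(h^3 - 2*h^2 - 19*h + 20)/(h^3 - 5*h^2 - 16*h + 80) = (h - 1)/(h - 4)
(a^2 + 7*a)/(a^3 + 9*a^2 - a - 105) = a/(a^2 + 2*a - 15)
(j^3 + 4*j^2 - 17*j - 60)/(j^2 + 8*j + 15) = j - 4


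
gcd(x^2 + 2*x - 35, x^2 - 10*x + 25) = x - 5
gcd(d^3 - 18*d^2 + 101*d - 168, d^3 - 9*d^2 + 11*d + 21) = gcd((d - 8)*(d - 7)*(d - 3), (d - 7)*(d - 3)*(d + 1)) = d^2 - 10*d + 21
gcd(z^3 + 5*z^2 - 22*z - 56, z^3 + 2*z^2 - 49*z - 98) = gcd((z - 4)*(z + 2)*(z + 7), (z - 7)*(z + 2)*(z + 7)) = z^2 + 9*z + 14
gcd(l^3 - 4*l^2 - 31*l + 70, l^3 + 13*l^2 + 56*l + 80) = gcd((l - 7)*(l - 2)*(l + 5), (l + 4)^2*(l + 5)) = l + 5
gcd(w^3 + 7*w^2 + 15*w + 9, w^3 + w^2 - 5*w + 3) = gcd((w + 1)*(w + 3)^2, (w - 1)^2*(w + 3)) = w + 3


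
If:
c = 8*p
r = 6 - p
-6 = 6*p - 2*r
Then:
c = 6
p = 3/4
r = 21/4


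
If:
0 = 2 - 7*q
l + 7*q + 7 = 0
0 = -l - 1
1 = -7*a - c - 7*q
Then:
No Solution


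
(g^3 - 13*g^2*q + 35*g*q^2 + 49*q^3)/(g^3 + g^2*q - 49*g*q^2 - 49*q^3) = (g - 7*q)/(g + 7*q)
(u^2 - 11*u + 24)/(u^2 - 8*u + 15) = (u - 8)/(u - 5)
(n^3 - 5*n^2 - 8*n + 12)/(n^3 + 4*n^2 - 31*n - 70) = (n^2 - 7*n + 6)/(n^2 + 2*n - 35)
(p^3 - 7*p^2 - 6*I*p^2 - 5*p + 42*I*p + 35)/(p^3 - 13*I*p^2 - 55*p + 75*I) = (p^2 - p*(7 + I) + 7*I)/(p^2 - 8*I*p - 15)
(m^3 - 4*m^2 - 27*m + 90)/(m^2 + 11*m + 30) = (m^2 - 9*m + 18)/(m + 6)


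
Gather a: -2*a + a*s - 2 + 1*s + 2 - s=a*(s - 2)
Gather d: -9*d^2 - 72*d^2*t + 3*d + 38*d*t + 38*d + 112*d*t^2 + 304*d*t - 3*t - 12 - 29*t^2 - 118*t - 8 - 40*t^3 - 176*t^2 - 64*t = d^2*(-72*t - 9) + d*(112*t^2 + 342*t + 41) - 40*t^3 - 205*t^2 - 185*t - 20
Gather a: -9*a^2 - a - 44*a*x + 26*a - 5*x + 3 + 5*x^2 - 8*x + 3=-9*a^2 + a*(25 - 44*x) + 5*x^2 - 13*x + 6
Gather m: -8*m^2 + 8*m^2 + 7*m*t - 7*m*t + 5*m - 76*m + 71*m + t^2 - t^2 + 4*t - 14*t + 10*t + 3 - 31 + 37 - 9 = 0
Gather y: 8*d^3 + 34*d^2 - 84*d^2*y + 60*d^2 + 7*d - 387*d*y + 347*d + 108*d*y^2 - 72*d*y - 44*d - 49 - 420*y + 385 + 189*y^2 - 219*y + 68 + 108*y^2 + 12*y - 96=8*d^3 + 94*d^2 + 310*d + y^2*(108*d + 297) + y*(-84*d^2 - 459*d - 627) + 308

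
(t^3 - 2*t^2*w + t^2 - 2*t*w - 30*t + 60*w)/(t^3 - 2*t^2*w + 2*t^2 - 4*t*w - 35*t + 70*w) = (t + 6)/(t + 7)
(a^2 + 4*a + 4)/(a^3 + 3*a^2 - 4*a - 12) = (a + 2)/(a^2 + a - 6)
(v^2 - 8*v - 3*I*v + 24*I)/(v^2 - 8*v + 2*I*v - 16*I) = (v - 3*I)/(v + 2*I)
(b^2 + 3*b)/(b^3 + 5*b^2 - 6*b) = (b + 3)/(b^2 + 5*b - 6)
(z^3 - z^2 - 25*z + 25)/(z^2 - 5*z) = z + 4 - 5/z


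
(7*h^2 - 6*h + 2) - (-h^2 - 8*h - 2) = 8*h^2 + 2*h + 4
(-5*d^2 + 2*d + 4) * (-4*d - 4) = 20*d^3 + 12*d^2 - 24*d - 16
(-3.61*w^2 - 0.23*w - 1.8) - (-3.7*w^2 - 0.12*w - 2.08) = 0.0900000000000003*w^2 - 0.11*w + 0.28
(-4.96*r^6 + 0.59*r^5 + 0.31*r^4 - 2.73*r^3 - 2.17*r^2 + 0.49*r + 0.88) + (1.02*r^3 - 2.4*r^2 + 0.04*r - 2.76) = -4.96*r^6 + 0.59*r^5 + 0.31*r^4 - 1.71*r^3 - 4.57*r^2 + 0.53*r - 1.88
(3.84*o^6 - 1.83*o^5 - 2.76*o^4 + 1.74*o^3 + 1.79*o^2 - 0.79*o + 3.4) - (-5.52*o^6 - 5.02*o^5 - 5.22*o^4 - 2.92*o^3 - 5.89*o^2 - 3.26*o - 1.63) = 9.36*o^6 + 3.19*o^5 + 2.46*o^4 + 4.66*o^3 + 7.68*o^2 + 2.47*o + 5.03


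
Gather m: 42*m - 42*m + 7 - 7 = 0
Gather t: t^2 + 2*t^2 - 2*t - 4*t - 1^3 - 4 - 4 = 3*t^2 - 6*t - 9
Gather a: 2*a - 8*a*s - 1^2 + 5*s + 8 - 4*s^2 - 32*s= a*(2 - 8*s) - 4*s^2 - 27*s + 7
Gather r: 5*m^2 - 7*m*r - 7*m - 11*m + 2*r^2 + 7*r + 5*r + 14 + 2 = 5*m^2 - 18*m + 2*r^2 + r*(12 - 7*m) + 16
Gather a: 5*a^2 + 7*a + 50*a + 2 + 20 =5*a^2 + 57*a + 22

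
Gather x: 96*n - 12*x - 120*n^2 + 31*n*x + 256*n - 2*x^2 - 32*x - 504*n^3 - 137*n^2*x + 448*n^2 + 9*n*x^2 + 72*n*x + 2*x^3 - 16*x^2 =-504*n^3 + 328*n^2 + 352*n + 2*x^3 + x^2*(9*n - 18) + x*(-137*n^2 + 103*n - 44)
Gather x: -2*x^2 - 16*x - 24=-2*x^2 - 16*x - 24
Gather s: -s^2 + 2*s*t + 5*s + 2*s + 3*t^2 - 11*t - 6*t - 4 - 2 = -s^2 + s*(2*t + 7) + 3*t^2 - 17*t - 6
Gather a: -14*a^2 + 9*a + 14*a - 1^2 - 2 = -14*a^2 + 23*a - 3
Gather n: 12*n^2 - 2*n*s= 12*n^2 - 2*n*s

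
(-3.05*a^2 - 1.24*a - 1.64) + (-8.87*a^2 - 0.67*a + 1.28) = -11.92*a^2 - 1.91*a - 0.36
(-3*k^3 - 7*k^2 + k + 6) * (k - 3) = -3*k^4 + 2*k^3 + 22*k^2 + 3*k - 18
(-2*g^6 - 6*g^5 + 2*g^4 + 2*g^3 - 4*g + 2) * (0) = 0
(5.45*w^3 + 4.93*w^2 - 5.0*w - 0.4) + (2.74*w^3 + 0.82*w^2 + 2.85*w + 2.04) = 8.19*w^3 + 5.75*w^2 - 2.15*w + 1.64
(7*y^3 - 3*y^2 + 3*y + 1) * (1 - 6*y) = -42*y^4 + 25*y^3 - 21*y^2 - 3*y + 1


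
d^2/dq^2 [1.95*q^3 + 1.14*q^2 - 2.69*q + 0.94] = 11.7*q + 2.28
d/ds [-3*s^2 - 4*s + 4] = -6*s - 4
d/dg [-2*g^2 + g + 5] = 1 - 4*g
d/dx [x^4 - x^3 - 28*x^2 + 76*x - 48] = 4*x^3 - 3*x^2 - 56*x + 76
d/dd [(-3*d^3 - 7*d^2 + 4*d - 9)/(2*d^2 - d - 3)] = (-6*d^4 + 6*d^3 + 26*d^2 + 78*d - 21)/(4*d^4 - 4*d^3 - 11*d^2 + 6*d + 9)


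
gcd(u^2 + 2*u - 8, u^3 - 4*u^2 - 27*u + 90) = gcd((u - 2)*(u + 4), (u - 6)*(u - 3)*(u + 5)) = 1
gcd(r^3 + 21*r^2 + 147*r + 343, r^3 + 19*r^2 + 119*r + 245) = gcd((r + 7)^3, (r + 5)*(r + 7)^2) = r^2 + 14*r + 49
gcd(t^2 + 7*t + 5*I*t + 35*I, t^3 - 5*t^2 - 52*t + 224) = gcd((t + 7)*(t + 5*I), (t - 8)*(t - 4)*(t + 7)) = t + 7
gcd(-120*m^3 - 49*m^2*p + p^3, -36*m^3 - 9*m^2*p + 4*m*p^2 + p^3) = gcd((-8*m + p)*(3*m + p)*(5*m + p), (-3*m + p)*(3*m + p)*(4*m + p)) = 3*m + p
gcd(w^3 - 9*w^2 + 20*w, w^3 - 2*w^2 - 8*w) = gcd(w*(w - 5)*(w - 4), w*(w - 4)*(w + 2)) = w^2 - 4*w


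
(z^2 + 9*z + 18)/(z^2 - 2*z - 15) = (z + 6)/(z - 5)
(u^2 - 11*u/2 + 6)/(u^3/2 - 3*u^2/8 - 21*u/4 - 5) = 4*(2*u - 3)/(4*u^2 + 13*u + 10)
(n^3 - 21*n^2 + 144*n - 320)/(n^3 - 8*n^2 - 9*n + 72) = (n^2 - 13*n + 40)/(n^2 - 9)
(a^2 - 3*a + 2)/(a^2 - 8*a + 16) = (a^2 - 3*a + 2)/(a^2 - 8*a + 16)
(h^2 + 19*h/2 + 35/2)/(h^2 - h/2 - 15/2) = (h + 7)/(h - 3)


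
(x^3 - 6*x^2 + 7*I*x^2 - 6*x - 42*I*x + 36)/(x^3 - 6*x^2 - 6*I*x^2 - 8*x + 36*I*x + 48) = (x^2 + 7*I*x - 6)/(x^2 - 6*I*x - 8)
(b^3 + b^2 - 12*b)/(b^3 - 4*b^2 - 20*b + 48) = b*(b - 3)/(b^2 - 8*b + 12)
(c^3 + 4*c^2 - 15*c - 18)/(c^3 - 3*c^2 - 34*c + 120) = (c^2 - 2*c - 3)/(c^2 - 9*c + 20)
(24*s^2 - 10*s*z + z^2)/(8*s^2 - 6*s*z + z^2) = (-6*s + z)/(-2*s + z)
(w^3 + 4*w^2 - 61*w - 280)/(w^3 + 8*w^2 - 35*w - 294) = (w^2 - 3*w - 40)/(w^2 + w - 42)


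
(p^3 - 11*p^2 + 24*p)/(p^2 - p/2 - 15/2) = 2*p*(p - 8)/(2*p + 5)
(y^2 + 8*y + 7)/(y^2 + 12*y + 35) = (y + 1)/(y + 5)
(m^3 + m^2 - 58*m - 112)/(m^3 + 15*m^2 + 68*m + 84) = (m - 8)/(m + 6)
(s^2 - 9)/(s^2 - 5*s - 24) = (s - 3)/(s - 8)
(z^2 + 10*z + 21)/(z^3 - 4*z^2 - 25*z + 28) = (z^2 + 10*z + 21)/(z^3 - 4*z^2 - 25*z + 28)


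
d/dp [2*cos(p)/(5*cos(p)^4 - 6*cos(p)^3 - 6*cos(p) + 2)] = 2*(15*(1 - cos(2*p))^2/4 - 9*cos(p) + 15*cos(2*p) - 3*cos(3*p) - 2)*sin(p)/(5*cos(p)^4 - 6*cos(p)^3 - 6*cos(p) + 2)^2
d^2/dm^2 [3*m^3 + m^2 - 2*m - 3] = 18*m + 2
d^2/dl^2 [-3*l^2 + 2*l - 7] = -6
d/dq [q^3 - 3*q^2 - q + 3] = 3*q^2 - 6*q - 1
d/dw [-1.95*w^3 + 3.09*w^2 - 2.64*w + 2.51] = -5.85*w^2 + 6.18*w - 2.64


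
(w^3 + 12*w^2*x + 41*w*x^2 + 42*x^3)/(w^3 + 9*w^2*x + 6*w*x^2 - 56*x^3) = (-w^2 - 5*w*x - 6*x^2)/(-w^2 - 2*w*x + 8*x^2)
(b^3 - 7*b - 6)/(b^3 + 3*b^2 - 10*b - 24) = (b + 1)/(b + 4)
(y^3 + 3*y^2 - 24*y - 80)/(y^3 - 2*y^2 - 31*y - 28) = (y^2 - y - 20)/(y^2 - 6*y - 7)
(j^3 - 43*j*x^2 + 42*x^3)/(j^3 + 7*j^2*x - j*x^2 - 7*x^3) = (j - 6*x)/(j + x)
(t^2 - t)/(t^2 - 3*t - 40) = t*(1 - t)/(-t^2 + 3*t + 40)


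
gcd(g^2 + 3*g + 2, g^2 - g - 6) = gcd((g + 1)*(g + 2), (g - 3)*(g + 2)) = g + 2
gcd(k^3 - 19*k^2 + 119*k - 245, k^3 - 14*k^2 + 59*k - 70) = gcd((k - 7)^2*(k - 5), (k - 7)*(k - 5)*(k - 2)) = k^2 - 12*k + 35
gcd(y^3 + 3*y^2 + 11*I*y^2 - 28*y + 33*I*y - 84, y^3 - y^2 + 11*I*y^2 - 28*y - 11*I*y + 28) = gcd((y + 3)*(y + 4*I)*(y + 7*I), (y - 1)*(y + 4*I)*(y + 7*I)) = y^2 + 11*I*y - 28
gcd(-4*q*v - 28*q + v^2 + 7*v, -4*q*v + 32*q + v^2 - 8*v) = 4*q - v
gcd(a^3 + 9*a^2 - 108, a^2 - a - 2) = 1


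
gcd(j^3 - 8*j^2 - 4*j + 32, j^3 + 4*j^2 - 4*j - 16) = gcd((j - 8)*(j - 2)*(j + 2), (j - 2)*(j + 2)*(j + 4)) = j^2 - 4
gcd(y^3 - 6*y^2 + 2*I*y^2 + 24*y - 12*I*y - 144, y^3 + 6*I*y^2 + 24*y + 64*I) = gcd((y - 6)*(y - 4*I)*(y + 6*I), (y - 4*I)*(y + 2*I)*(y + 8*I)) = y - 4*I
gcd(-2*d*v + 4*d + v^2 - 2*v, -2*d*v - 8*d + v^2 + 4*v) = -2*d + v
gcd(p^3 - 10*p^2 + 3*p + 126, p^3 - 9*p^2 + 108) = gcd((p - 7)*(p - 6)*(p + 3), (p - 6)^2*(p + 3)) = p^2 - 3*p - 18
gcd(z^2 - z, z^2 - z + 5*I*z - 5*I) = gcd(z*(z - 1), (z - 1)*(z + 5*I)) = z - 1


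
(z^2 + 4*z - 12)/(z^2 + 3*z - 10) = (z + 6)/(z + 5)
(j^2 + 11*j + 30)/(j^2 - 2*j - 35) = (j + 6)/(j - 7)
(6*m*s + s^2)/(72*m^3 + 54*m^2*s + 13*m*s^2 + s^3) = s/(12*m^2 + 7*m*s + s^2)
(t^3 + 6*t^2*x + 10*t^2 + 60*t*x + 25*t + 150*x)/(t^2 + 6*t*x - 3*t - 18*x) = (t^2 + 10*t + 25)/(t - 3)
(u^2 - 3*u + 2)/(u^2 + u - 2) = (u - 2)/(u + 2)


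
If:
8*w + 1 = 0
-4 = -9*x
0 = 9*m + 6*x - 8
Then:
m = 16/27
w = -1/8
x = 4/9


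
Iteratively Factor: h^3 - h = (h + 1)*(h^2 - h) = (h - 1)*(h + 1)*(h)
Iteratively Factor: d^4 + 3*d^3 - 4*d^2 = (d + 4)*(d^3 - d^2) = d*(d + 4)*(d^2 - d) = d*(d - 1)*(d + 4)*(d)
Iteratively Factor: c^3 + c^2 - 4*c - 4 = (c + 2)*(c^2 - c - 2) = (c + 1)*(c + 2)*(c - 2)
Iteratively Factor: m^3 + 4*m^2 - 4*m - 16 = (m + 4)*(m^2 - 4) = (m - 2)*(m + 4)*(m + 2)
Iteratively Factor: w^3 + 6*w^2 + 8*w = (w + 2)*(w^2 + 4*w) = w*(w + 2)*(w + 4)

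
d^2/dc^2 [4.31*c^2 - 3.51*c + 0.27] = 8.62000000000000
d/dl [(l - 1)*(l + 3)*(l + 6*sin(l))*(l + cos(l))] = -(l - 1)*(l + 3)*(l + 6*sin(l))*(sin(l) - 1) + (l - 1)*(l + 3)*(l + cos(l))*(6*cos(l) + 1) + (l - 1)*(l + 6*sin(l))*(l + cos(l)) + (l + 3)*(l + 6*sin(l))*(l + cos(l))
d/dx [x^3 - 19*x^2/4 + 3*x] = 3*x^2 - 19*x/2 + 3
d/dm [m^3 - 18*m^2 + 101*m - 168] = 3*m^2 - 36*m + 101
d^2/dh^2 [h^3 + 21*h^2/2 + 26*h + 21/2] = 6*h + 21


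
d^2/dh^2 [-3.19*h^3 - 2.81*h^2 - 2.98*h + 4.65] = -19.14*h - 5.62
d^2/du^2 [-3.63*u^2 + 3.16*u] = -7.26000000000000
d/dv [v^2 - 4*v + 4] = 2*v - 4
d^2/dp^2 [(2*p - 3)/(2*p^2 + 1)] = 4*(8*p^2*(2*p - 3) + 3*(1 - 2*p)*(2*p^2 + 1))/(2*p^2 + 1)^3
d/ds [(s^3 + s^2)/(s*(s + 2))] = (s^2 + 4*s + 2)/(s^2 + 4*s + 4)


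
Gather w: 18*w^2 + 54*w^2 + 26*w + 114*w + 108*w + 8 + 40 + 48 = 72*w^2 + 248*w + 96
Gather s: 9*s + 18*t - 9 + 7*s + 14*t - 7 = 16*s + 32*t - 16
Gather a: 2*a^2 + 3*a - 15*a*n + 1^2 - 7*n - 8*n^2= 2*a^2 + a*(3 - 15*n) - 8*n^2 - 7*n + 1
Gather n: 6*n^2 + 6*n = 6*n^2 + 6*n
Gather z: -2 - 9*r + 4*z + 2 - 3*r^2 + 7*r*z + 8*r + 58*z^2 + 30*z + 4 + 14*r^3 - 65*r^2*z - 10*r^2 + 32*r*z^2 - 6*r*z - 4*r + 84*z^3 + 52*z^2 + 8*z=14*r^3 - 13*r^2 - 5*r + 84*z^3 + z^2*(32*r + 110) + z*(-65*r^2 + r + 42) + 4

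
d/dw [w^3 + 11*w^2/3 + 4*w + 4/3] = 3*w^2 + 22*w/3 + 4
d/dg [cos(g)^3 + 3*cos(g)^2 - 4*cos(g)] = (-3*cos(g)^2 - 6*cos(g) + 4)*sin(g)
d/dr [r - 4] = 1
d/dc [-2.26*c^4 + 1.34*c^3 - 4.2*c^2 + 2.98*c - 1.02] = -9.04*c^3 + 4.02*c^2 - 8.4*c + 2.98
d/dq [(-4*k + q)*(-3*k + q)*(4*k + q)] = -16*k^2 - 6*k*q + 3*q^2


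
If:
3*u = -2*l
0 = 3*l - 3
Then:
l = 1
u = -2/3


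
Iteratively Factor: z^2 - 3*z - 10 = (z + 2)*(z - 5)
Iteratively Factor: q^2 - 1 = (q + 1)*(q - 1)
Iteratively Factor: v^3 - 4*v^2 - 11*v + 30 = (v + 3)*(v^2 - 7*v + 10) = (v - 2)*(v + 3)*(v - 5)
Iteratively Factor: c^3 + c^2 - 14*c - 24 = (c + 2)*(c^2 - c - 12) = (c + 2)*(c + 3)*(c - 4)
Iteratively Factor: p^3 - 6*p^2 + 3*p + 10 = (p - 2)*(p^2 - 4*p - 5) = (p - 2)*(p + 1)*(p - 5)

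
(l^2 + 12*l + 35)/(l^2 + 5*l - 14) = (l + 5)/(l - 2)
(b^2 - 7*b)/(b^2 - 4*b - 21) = b/(b + 3)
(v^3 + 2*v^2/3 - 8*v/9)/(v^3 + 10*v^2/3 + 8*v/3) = (v - 2/3)/(v + 2)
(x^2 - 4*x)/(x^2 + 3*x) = (x - 4)/(x + 3)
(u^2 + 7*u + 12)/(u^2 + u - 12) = (u + 3)/(u - 3)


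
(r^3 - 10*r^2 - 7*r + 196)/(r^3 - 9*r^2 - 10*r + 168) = (r - 7)/(r - 6)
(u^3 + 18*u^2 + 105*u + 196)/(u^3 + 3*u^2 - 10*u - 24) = (u^2 + 14*u + 49)/(u^2 - u - 6)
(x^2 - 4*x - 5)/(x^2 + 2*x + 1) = (x - 5)/(x + 1)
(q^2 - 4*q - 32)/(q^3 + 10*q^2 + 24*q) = (q - 8)/(q*(q + 6))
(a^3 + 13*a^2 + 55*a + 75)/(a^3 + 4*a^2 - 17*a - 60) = (a + 5)/(a - 4)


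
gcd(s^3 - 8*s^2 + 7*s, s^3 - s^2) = s^2 - s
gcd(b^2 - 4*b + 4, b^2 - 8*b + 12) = b - 2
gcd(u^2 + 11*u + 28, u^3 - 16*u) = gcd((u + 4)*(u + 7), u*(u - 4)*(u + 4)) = u + 4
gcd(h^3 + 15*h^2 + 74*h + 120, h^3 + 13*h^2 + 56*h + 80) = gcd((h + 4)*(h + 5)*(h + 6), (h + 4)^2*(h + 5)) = h^2 + 9*h + 20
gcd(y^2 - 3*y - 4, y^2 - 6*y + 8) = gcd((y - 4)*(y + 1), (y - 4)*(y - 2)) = y - 4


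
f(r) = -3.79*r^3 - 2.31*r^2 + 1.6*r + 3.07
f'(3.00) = -114.59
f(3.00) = -115.25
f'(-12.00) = -1580.24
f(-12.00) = 6200.35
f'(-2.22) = -44.18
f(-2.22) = 29.60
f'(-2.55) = -60.55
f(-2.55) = 46.81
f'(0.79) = -9.15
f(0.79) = 1.02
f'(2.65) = -90.49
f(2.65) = -79.44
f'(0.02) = 1.50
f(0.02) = 3.10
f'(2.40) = -74.98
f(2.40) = -58.79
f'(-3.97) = -159.26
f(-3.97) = 197.45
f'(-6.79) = -491.23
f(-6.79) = 1072.15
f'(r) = -11.37*r^2 - 4.62*r + 1.6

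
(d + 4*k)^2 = d^2 + 8*d*k + 16*k^2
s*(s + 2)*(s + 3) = s^3 + 5*s^2 + 6*s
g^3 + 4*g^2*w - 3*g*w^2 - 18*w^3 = (g - 2*w)*(g + 3*w)^2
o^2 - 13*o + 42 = (o - 7)*(o - 6)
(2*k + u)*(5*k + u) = 10*k^2 + 7*k*u + u^2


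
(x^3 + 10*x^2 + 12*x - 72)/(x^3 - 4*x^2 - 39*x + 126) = (x^2 + 4*x - 12)/(x^2 - 10*x + 21)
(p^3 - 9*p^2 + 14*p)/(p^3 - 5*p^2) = (p^2 - 9*p + 14)/(p*(p - 5))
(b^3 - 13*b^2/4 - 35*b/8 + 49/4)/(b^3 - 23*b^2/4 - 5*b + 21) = (b - 7/2)/(b - 6)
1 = 1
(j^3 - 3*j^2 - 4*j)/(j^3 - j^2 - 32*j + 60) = j*(j^2 - 3*j - 4)/(j^3 - j^2 - 32*j + 60)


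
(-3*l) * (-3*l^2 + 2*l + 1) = 9*l^3 - 6*l^2 - 3*l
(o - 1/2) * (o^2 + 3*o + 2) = o^3 + 5*o^2/2 + o/2 - 1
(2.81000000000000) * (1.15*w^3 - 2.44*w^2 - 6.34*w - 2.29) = 3.2315*w^3 - 6.8564*w^2 - 17.8154*w - 6.4349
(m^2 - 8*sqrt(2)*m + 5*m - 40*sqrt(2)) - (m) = m^2 - 8*sqrt(2)*m + 4*m - 40*sqrt(2)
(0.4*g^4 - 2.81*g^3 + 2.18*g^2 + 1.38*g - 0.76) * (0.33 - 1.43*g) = -0.572*g^5 + 4.1503*g^4 - 4.0447*g^3 - 1.254*g^2 + 1.5422*g - 0.2508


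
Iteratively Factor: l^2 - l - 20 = (l + 4)*(l - 5)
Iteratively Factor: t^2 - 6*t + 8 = (t - 4)*(t - 2)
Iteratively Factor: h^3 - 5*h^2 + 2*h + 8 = (h + 1)*(h^2 - 6*h + 8) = (h - 2)*(h + 1)*(h - 4)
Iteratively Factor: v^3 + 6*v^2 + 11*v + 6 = (v + 2)*(v^2 + 4*v + 3) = (v + 1)*(v + 2)*(v + 3)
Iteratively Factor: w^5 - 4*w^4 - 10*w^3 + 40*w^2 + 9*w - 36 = (w - 1)*(w^4 - 3*w^3 - 13*w^2 + 27*w + 36) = (w - 3)*(w - 1)*(w^3 - 13*w - 12) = (w - 4)*(w - 3)*(w - 1)*(w^2 + 4*w + 3) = (w - 4)*(w - 3)*(w - 1)*(w + 1)*(w + 3)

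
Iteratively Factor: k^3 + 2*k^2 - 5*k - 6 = (k - 2)*(k^2 + 4*k + 3) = (k - 2)*(k + 3)*(k + 1)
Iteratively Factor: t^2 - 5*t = (t)*(t - 5)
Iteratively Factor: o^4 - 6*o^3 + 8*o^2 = (o - 2)*(o^3 - 4*o^2) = o*(o - 2)*(o^2 - 4*o) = o*(o - 4)*(o - 2)*(o)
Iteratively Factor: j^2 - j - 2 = (j - 2)*(j + 1)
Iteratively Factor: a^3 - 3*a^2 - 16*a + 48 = (a + 4)*(a^2 - 7*a + 12) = (a - 4)*(a + 4)*(a - 3)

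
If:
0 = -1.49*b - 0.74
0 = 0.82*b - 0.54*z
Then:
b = -0.50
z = -0.75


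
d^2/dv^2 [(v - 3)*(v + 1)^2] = 6*v - 2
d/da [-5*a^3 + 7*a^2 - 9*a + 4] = -15*a^2 + 14*a - 9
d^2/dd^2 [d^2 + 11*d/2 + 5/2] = 2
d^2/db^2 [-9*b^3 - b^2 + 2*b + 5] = -54*b - 2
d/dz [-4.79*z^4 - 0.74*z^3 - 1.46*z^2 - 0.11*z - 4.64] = -19.16*z^3 - 2.22*z^2 - 2.92*z - 0.11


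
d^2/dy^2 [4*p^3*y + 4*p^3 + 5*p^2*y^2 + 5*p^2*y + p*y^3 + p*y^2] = 2*p*(5*p + 3*y + 1)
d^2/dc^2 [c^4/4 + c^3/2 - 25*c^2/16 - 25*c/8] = 3*c^2 + 3*c - 25/8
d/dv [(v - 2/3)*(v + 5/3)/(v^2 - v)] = 2*(-9*v^2 + 10*v - 5)/(9*v^2*(v^2 - 2*v + 1))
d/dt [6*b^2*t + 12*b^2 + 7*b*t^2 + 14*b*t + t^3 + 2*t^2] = 6*b^2 + 14*b*t + 14*b + 3*t^2 + 4*t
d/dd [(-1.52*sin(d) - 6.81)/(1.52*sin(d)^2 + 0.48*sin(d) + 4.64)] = (2.3104*sin(d)^2 + 20.7024*sin(d) - 3.784)*cos(d)/(2.3104*sin(d)^4 + 1.4592*sin(d)^3 + 14.336*sin(d)^2 + 4.4544*sin(d) + 21.5296)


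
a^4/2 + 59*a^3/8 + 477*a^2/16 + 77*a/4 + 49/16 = (a/2 + 1/4)*(a + 1/4)*(a + 7)^2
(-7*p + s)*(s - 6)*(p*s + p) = -7*p^2*s^2 + 35*p^2*s + 42*p^2 + p*s^3 - 5*p*s^2 - 6*p*s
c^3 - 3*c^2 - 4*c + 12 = (c - 3)*(c - 2)*(c + 2)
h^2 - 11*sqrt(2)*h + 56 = (h - 7*sqrt(2))*(h - 4*sqrt(2))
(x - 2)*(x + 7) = x^2 + 5*x - 14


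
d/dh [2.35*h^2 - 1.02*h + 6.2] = 4.7*h - 1.02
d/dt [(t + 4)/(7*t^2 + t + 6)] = (7*t^2 + t - (t + 4)*(14*t + 1) + 6)/(7*t^2 + t + 6)^2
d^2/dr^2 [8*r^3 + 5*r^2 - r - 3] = 48*r + 10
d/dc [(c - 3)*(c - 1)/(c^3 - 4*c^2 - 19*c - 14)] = (-c^4 + 8*c^3 - 44*c^2 - 4*c + 113)/(c^6 - 8*c^5 - 22*c^4 + 124*c^3 + 473*c^2 + 532*c + 196)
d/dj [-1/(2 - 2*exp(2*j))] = -1/(4*sinh(j)^2)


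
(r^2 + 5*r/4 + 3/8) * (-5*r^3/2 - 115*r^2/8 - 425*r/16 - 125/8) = -5*r^5/2 - 35*r^4/2 - 1455*r^3/32 - 1735*r^2/32 - 3775*r/128 - 375/64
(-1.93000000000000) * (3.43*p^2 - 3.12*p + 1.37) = -6.6199*p^2 + 6.0216*p - 2.6441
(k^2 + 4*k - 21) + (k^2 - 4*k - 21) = 2*k^2 - 42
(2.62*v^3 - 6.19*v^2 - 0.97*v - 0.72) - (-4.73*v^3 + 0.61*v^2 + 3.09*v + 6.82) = 7.35*v^3 - 6.8*v^2 - 4.06*v - 7.54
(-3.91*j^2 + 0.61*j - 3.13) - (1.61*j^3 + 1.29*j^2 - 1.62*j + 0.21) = -1.61*j^3 - 5.2*j^2 + 2.23*j - 3.34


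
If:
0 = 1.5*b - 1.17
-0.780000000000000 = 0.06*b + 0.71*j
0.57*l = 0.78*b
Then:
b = 0.78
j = -1.16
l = 1.07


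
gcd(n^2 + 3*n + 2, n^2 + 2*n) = n + 2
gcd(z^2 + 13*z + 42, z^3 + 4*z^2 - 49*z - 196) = z + 7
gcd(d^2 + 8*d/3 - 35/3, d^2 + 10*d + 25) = d + 5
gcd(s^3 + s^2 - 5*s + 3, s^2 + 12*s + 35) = 1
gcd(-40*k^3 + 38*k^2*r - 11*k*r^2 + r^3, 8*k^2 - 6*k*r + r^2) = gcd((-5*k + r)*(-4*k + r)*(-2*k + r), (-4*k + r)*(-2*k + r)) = 8*k^2 - 6*k*r + r^2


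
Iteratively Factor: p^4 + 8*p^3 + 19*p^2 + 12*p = (p + 3)*(p^3 + 5*p^2 + 4*p) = (p + 3)*(p + 4)*(p^2 + p) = p*(p + 3)*(p + 4)*(p + 1)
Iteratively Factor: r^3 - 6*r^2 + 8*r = (r - 4)*(r^2 - 2*r) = r*(r - 4)*(r - 2)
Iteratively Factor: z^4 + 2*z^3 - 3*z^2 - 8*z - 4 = (z + 1)*(z^3 + z^2 - 4*z - 4) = (z - 2)*(z + 1)*(z^2 + 3*z + 2) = (z - 2)*(z + 1)*(z + 2)*(z + 1)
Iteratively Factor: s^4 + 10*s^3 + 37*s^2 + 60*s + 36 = (s + 2)*(s^3 + 8*s^2 + 21*s + 18) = (s + 2)^2*(s^2 + 6*s + 9) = (s + 2)^2*(s + 3)*(s + 3)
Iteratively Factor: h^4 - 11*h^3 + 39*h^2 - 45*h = (h - 3)*(h^3 - 8*h^2 + 15*h) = (h - 5)*(h - 3)*(h^2 - 3*h) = h*(h - 5)*(h - 3)*(h - 3)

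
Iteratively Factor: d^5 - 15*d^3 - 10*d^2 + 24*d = (d + 2)*(d^4 - 2*d^3 - 11*d^2 + 12*d) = (d - 4)*(d + 2)*(d^3 + 2*d^2 - 3*d) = (d - 4)*(d + 2)*(d + 3)*(d^2 - d) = d*(d - 4)*(d + 2)*(d + 3)*(d - 1)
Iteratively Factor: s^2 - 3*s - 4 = (s + 1)*(s - 4)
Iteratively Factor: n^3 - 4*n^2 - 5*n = (n - 5)*(n^2 + n) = n*(n - 5)*(n + 1)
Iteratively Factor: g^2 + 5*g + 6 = (g + 2)*(g + 3)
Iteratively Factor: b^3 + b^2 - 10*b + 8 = (b - 2)*(b^2 + 3*b - 4) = (b - 2)*(b + 4)*(b - 1)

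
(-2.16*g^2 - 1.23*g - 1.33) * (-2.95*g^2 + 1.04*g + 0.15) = 6.372*g^4 + 1.3821*g^3 + 2.3203*g^2 - 1.5677*g - 0.1995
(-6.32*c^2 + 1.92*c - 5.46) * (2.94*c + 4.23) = -18.5808*c^3 - 21.0888*c^2 - 7.9308*c - 23.0958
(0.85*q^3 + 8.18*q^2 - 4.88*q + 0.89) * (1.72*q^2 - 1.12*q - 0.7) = 1.462*q^5 + 13.1176*q^4 - 18.1502*q^3 + 1.2704*q^2 + 2.4192*q - 0.623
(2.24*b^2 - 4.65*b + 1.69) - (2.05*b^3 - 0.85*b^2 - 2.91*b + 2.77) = -2.05*b^3 + 3.09*b^2 - 1.74*b - 1.08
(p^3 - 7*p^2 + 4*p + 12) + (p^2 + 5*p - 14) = p^3 - 6*p^2 + 9*p - 2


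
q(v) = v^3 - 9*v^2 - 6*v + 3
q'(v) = 3*v^2 - 18*v - 6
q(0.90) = -8.96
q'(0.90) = -19.77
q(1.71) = -28.58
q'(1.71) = -28.01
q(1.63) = -26.36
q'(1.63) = -27.37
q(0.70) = -5.27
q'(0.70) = -17.13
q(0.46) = -1.57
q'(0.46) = -13.65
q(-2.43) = -49.91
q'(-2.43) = 55.45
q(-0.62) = 3.02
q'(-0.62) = 6.31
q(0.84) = -7.80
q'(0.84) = -19.00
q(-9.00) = -1401.00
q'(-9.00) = 399.00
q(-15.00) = -5307.00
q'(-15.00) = 939.00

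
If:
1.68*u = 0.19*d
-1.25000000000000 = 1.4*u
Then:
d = -7.89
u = -0.89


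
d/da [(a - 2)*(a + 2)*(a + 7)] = 3*a^2 + 14*a - 4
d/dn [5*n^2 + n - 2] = 10*n + 1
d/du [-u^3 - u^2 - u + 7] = -3*u^2 - 2*u - 1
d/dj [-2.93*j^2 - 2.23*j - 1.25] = -5.86*j - 2.23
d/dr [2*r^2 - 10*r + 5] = 4*r - 10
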